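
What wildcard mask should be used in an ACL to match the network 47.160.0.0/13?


Subnet mask: 255.248.0.0
Wildcard = 255.255.255.255 - subnet mask
255 - 255 = 0
255 - 248 = 7
255 - 0 = 255
255 - 0 = 255
Wildcard: 0.7.255.255


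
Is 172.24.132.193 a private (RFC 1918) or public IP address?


RFC 1918 private ranges:
  10.0.0.0/8 (10.0.0.0 - 10.255.255.255)
  172.16.0.0/12 (172.16.0.0 - 172.31.255.255)
  192.168.0.0/16 (192.168.0.0 - 192.168.255.255)
Private (in 172.16.0.0/12)


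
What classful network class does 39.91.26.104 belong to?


First octet: 39
Binary: 00100111
0xxxxxxx -> Class A (1-126)
Class A, default mask 255.0.0.0 (/8)


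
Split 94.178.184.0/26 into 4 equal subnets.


New prefix = 26 + 2 = 28
Each subnet has 16 addresses
  94.178.184.0/28
  94.178.184.16/28
  94.178.184.32/28
  94.178.184.48/28
Subnets: 94.178.184.0/28, 94.178.184.16/28, 94.178.184.32/28, 94.178.184.48/28


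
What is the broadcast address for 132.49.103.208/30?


Network: 132.49.103.208/30
Host bits = 2
Set all host bits to 1:
Broadcast: 132.49.103.211


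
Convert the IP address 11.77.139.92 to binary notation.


11 = 00001011
77 = 01001101
139 = 10001011
92 = 01011100
Binary: 00001011.01001101.10001011.01011100


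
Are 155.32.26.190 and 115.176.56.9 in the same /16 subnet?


Mask: 255.255.0.0
155.32.26.190 AND mask = 155.32.0.0
115.176.56.9 AND mask = 115.176.0.0
No, different subnets (155.32.0.0 vs 115.176.0.0)


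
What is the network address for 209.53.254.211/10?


IP:   11010001.00110101.11111110.11010011
Mask: 11111111.11000000.00000000.00000000
AND operation:
Net:  11010001.00000000.00000000.00000000
Network: 209.0.0.0/10


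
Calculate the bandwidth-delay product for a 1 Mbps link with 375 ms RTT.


BDP = bandwidth * RTT
= 1 Mbps * 375 ms
= 1 * 1e6 * 375 / 1000 bits
= 375000 bits
= 46875 bytes
= 45.7764 KB
BDP = 375000 bits (46875 bytes)


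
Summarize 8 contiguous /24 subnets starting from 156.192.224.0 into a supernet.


Original prefix: /24
Number of subnets: 8 = 2^3
New prefix = 24 - 3 = 21
Supernet: 156.192.224.0/21


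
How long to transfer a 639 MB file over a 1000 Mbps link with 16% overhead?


Effective throughput = 1000 * (1 - 16/100) = 840 Mbps
File size in Mb = 639 * 8 = 5112 Mb
Time = 5112 / 840
Time = 6.0857 seconds


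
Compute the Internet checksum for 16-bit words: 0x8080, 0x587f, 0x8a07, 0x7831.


Sum all words (with carry folding):
+ 0x8080 = 0x8080
+ 0x587f = 0xd8ff
+ 0x8a07 = 0x6307
+ 0x7831 = 0xdb38
One's complement: ~0xdb38
Checksum = 0x24c7


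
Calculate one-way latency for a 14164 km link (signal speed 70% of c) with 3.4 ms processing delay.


Speed = 0.7 * 3e5 km/s = 210000 km/s
Propagation delay = 14164 / 210000 = 0.0674 s = 67.4476 ms
Processing delay = 3.4 ms
Total one-way latency = 70.8476 ms


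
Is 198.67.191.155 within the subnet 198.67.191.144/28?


Subnet network: 198.67.191.144
Test IP AND mask: 198.67.191.144
Yes, 198.67.191.155 is in 198.67.191.144/28


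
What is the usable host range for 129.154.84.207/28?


Network: 129.154.84.192
Broadcast: 129.154.84.207
First usable = network + 1
Last usable = broadcast - 1
Range: 129.154.84.193 to 129.154.84.206


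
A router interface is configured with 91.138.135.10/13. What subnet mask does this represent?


/13 means 13 network bits, 19 host bits
Binary: 11111111111110000000000000000000
Mask: 255.248.0.0


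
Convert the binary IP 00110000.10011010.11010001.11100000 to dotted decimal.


00110000 = 48
10011010 = 154
11010001 = 209
11100000 = 224
IP: 48.154.209.224


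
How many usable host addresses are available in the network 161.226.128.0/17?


Host bits = 32 - 17 = 15
Total addresses = 2^15 = 32768
Usable = total - 2 (network and broadcast)
Usable hosts: 32766


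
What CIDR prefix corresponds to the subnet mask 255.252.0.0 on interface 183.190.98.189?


Binary: 11111111.11111100.00000000.00000000
Count leading 1s
Prefix: /14


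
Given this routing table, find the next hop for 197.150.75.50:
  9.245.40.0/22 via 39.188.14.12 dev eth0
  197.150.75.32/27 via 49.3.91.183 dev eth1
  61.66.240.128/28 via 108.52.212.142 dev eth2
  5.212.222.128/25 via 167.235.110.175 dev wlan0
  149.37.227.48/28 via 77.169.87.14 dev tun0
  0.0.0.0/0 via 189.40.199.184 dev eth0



Longest prefix match for 197.150.75.50:
  /22 9.245.40.0: no
  /27 197.150.75.32: MATCH
  /28 61.66.240.128: no
  /25 5.212.222.128: no
  /28 149.37.227.48: no
  /0 0.0.0.0: MATCH
Selected: next-hop 49.3.91.183 via eth1 (matched /27)


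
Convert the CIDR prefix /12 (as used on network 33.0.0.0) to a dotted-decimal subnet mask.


/12 means 12 network bits, 20 host bits
Binary: 11111111111100000000000000000000
Mask: 255.240.0.0


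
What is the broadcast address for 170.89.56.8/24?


Network: 170.89.56.0/24
Host bits = 8
Set all host bits to 1:
Broadcast: 170.89.56.255


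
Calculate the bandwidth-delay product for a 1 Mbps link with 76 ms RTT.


BDP = bandwidth * RTT
= 1 Mbps * 76 ms
= 1 * 1e6 * 76 / 1000 bits
= 76000 bits
= 9500 bytes
= 9.2773 KB
BDP = 76000 bits (9500 bytes)


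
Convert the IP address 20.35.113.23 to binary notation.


20 = 00010100
35 = 00100011
113 = 01110001
23 = 00010111
Binary: 00010100.00100011.01110001.00010111


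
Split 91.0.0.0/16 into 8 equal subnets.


New prefix = 16 + 3 = 19
Each subnet has 8192 addresses
  91.0.0.0/19
  91.0.32.0/19
  91.0.64.0/19
  91.0.96.0/19
  91.0.128.0/19
  91.0.160.0/19
  91.0.192.0/19
  91.0.224.0/19
Subnets: 91.0.0.0/19, 91.0.32.0/19, 91.0.64.0/19, 91.0.96.0/19, 91.0.128.0/19, 91.0.160.0/19, 91.0.192.0/19, 91.0.224.0/19


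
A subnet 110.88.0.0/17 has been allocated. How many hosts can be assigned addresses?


Host bits = 32 - 17 = 15
Total addresses = 2^15 = 32768
Usable = total - 2 (network and broadcast)
Usable hosts: 32766


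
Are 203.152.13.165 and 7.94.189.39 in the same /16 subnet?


Mask: 255.255.0.0
203.152.13.165 AND mask = 203.152.0.0
7.94.189.39 AND mask = 7.94.0.0
No, different subnets (203.152.0.0 vs 7.94.0.0)


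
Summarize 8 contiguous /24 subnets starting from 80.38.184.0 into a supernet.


Original prefix: /24
Number of subnets: 8 = 2^3
New prefix = 24 - 3 = 21
Supernet: 80.38.184.0/21


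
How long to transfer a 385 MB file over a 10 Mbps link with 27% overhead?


Effective throughput = 10 * (1 - 27/100) = 7.3 Mbps
File size in Mb = 385 * 8 = 3080 Mb
Time = 3080 / 7.3
Time = 421.9178 seconds


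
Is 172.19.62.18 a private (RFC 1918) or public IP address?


RFC 1918 private ranges:
  10.0.0.0/8 (10.0.0.0 - 10.255.255.255)
  172.16.0.0/12 (172.16.0.0 - 172.31.255.255)
  192.168.0.0/16 (192.168.0.0 - 192.168.255.255)
Private (in 172.16.0.0/12)


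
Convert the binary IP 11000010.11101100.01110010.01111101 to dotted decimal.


11000010 = 194
11101100 = 236
01110010 = 114
01111101 = 125
IP: 194.236.114.125


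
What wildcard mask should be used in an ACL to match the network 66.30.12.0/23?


Subnet mask: 255.255.254.0
Wildcard = 255.255.255.255 - subnet mask
255 - 255 = 0
255 - 255 = 0
255 - 254 = 1
255 - 0 = 255
Wildcard: 0.0.1.255


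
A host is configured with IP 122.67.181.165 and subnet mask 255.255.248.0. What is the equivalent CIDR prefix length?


Binary: 11111111.11111111.11111000.00000000
Count leading 1s
Prefix: /21


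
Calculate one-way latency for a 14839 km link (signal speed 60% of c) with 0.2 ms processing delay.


Speed = 0.6 * 3e5 km/s = 180000 km/s
Propagation delay = 14839 / 180000 = 0.0824 s = 82.4389 ms
Processing delay = 0.2 ms
Total one-way latency = 82.6389 ms


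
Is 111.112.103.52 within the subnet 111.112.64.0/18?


Subnet network: 111.112.64.0
Test IP AND mask: 111.112.64.0
Yes, 111.112.103.52 is in 111.112.64.0/18


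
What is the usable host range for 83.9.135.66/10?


Network: 83.0.0.0
Broadcast: 83.63.255.255
First usable = network + 1
Last usable = broadcast - 1
Range: 83.0.0.1 to 83.63.255.254


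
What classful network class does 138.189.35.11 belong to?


First octet: 138
Binary: 10001010
10xxxxxx -> Class B (128-191)
Class B, default mask 255.255.0.0 (/16)


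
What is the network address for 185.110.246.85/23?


IP:   10111001.01101110.11110110.01010101
Mask: 11111111.11111111.11111110.00000000
AND operation:
Net:  10111001.01101110.11110110.00000000
Network: 185.110.246.0/23


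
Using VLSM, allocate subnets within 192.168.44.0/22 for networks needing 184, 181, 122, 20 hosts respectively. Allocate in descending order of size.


184 hosts -> /24 (254 usable): 192.168.44.0/24
181 hosts -> /24 (254 usable): 192.168.45.0/24
122 hosts -> /25 (126 usable): 192.168.46.0/25
20 hosts -> /27 (30 usable): 192.168.46.128/27
Allocation: 192.168.44.0/24 (184 hosts, 254 usable); 192.168.45.0/24 (181 hosts, 254 usable); 192.168.46.0/25 (122 hosts, 126 usable); 192.168.46.128/27 (20 hosts, 30 usable)


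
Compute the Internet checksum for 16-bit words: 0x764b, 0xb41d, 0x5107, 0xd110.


Sum all words (with carry folding):
+ 0x764b = 0x764b
+ 0xb41d = 0x2a69
+ 0x5107 = 0x7b70
+ 0xd110 = 0x4c81
One's complement: ~0x4c81
Checksum = 0xb37e


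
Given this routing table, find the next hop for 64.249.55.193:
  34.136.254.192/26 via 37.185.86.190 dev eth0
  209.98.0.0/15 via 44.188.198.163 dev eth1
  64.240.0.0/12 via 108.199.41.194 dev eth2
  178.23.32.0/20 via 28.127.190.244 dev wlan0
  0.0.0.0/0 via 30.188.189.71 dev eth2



Longest prefix match for 64.249.55.193:
  /26 34.136.254.192: no
  /15 209.98.0.0: no
  /12 64.240.0.0: MATCH
  /20 178.23.32.0: no
  /0 0.0.0.0: MATCH
Selected: next-hop 108.199.41.194 via eth2 (matched /12)


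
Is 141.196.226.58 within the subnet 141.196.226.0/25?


Subnet network: 141.196.226.0
Test IP AND mask: 141.196.226.0
Yes, 141.196.226.58 is in 141.196.226.0/25


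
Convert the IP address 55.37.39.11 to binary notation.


55 = 00110111
37 = 00100101
39 = 00100111
11 = 00001011
Binary: 00110111.00100101.00100111.00001011


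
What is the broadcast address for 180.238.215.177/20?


Network: 180.238.208.0/20
Host bits = 12
Set all host bits to 1:
Broadcast: 180.238.223.255


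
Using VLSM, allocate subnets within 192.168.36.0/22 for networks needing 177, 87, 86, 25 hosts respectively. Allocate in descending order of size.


177 hosts -> /24 (254 usable): 192.168.36.0/24
87 hosts -> /25 (126 usable): 192.168.37.0/25
86 hosts -> /25 (126 usable): 192.168.37.128/25
25 hosts -> /27 (30 usable): 192.168.38.0/27
Allocation: 192.168.36.0/24 (177 hosts, 254 usable); 192.168.37.0/25 (87 hosts, 126 usable); 192.168.37.128/25 (86 hosts, 126 usable); 192.168.38.0/27 (25 hosts, 30 usable)


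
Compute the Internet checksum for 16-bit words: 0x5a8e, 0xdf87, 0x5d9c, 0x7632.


Sum all words (with carry folding):
+ 0x5a8e = 0x5a8e
+ 0xdf87 = 0x3a16
+ 0x5d9c = 0x97b2
+ 0x7632 = 0x0de5
One's complement: ~0x0de5
Checksum = 0xf21a


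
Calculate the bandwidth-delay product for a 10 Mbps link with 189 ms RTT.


BDP = bandwidth * RTT
= 10 Mbps * 189 ms
= 10 * 1e6 * 189 / 1000 bits
= 1890000 bits
= 236250 bytes
= 230.7129 KB
BDP = 1890000 bits (236250 bytes)


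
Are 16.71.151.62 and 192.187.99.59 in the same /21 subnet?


Mask: 255.255.248.0
16.71.151.62 AND mask = 16.71.144.0
192.187.99.59 AND mask = 192.187.96.0
No, different subnets (16.71.144.0 vs 192.187.96.0)


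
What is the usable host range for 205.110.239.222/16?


Network: 205.110.0.0
Broadcast: 205.110.255.255
First usable = network + 1
Last usable = broadcast - 1
Range: 205.110.0.1 to 205.110.255.254


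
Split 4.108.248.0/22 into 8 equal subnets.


New prefix = 22 + 3 = 25
Each subnet has 128 addresses
  4.108.248.0/25
  4.108.248.128/25
  4.108.249.0/25
  4.108.249.128/25
  4.108.250.0/25
  4.108.250.128/25
  4.108.251.0/25
  4.108.251.128/25
Subnets: 4.108.248.0/25, 4.108.248.128/25, 4.108.249.0/25, 4.108.249.128/25, 4.108.250.0/25, 4.108.250.128/25, 4.108.251.0/25, 4.108.251.128/25


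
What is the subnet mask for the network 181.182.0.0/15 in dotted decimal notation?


/15 means 15 network bits, 17 host bits
Binary: 11111111111111100000000000000000
Mask: 255.254.0.0


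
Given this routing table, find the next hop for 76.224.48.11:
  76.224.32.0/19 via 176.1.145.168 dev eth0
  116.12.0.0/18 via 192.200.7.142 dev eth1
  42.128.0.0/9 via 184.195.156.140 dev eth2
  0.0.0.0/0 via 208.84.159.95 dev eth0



Longest prefix match for 76.224.48.11:
  /19 76.224.32.0: MATCH
  /18 116.12.0.0: no
  /9 42.128.0.0: no
  /0 0.0.0.0: MATCH
Selected: next-hop 176.1.145.168 via eth0 (matched /19)


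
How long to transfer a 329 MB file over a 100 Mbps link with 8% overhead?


Effective throughput = 100 * (1 - 8/100) = 92 Mbps
File size in Mb = 329 * 8 = 2632 Mb
Time = 2632 / 92
Time = 28.6087 seconds


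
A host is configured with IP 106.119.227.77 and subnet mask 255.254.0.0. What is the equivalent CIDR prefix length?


Binary: 11111111.11111110.00000000.00000000
Count leading 1s
Prefix: /15


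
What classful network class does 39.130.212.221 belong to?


First octet: 39
Binary: 00100111
0xxxxxxx -> Class A (1-126)
Class A, default mask 255.0.0.0 (/8)


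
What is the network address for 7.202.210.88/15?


IP:   00000111.11001010.11010010.01011000
Mask: 11111111.11111110.00000000.00000000
AND operation:
Net:  00000111.11001010.00000000.00000000
Network: 7.202.0.0/15


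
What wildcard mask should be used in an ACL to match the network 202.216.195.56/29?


Subnet mask: 255.255.255.248
Wildcard = 255.255.255.255 - subnet mask
255 - 255 = 0
255 - 255 = 0
255 - 255 = 0
255 - 248 = 7
Wildcard: 0.0.0.7


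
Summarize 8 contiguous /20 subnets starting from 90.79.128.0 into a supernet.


Original prefix: /20
Number of subnets: 8 = 2^3
New prefix = 20 - 3 = 17
Supernet: 90.79.128.0/17


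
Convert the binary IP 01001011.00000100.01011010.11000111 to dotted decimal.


01001011 = 75
00000100 = 4
01011010 = 90
11000111 = 199
IP: 75.4.90.199


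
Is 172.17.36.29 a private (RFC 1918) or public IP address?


RFC 1918 private ranges:
  10.0.0.0/8 (10.0.0.0 - 10.255.255.255)
  172.16.0.0/12 (172.16.0.0 - 172.31.255.255)
  192.168.0.0/16 (192.168.0.0 - 192.168.255.255)
Private (in 172.16.0.0/12)


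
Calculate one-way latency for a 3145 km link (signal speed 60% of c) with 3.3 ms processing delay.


Speed = 0.6 * 3e5 km/s = 180000 km/s
Propagation delay = 3145 / 180000 = 0.0175 s = 17.4722 ms
Processing delay = 3.3 ms
Total one-way latency = 20.7722 ms


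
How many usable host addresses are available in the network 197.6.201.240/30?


Host bits = 32 - 30 = 2
Total addresses = 2^2 = 4
Usable = total - 2 (network and broadcast)
Usable hosts: 2


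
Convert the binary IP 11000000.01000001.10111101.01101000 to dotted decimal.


11000000 = 192
01000001 = 65
10111101 = 189
01101000 = 104
IP: 192.65.189.104


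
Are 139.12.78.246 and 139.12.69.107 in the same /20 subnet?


Mask: 255.255.240.0
139.12.78.246 AND mask = 139.12.64.0
139.12.69.107 AND mask = 139.12.64.0
Yes, same subnet (139.12.64.0)


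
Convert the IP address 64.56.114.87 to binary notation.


64 = 01000000
56 = 00111000
114 = 01110010
87 = 01010111
Binary: 01000000.00111000.01110010.01010111


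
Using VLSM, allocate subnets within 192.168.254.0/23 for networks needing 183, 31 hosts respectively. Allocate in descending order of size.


183 hosts -> /24 (254 usable): 192.168.254.0/24
31 hosts -> /26 (62 usable): 192.168.255.0/26
Allocation: 192.168.254.0/24 (183 hosts, 254 usable); 192.168.255.0/26 (31 hosts, 62 usable)


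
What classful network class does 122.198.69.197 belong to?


First octet: 122
Binary: 01111010
0xxxxxxx -> Class A (1-126)
Class A, default mask 255.0.0.0 (/8)


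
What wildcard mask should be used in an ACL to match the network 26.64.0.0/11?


Subnet mask: 255.224.0.0
Wildcard = 255.255.255.255 - subnet mask
255 - 255 = 0
255 - 224 = 31
255 - 0 = 255
255 - 0 = 255
Wildcard: 0.31.255.255


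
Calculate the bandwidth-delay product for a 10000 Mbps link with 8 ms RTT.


BDP = bandwidth * RTT
= 10000 Mbps * 8 ms
= 10000 * 1e6 * 8 / 1000 bits
= 80000000 bits
= 10000000 bytes
= 9765.625 KB
BDP = 80000000 bits (10000000 bytes)


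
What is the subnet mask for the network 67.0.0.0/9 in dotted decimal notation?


/9 means 9 network bits, 23 host bits
Binary: 11111111100000000000000000000000
Mask: 255.128.0.0


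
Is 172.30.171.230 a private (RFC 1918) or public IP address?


RFC 1918 private ranges:
  10.0.0.0/8 (10.0.0.0 - 10.255.255.255)
  172.16.0.0/12 (172.16.0.0 - 172.31.255.255)
  192.168.0.0/16 (192.168.0.0 - 192.168.255.255)
Private (in 172.16.0.0/12)


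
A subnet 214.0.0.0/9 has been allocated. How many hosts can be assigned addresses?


Host bits = 32 - 9 = 23
Total addresses = 2^23 = 8388608
Usable = total - 2 (network and broadcast)
Usable hosts: 8388606


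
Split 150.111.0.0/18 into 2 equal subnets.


New prefix = 18 + 1 = 19
Each subnet has 8192 addresses
  150.111.0.0/19
  150.111.32.0/19
Subnets: 150.111.0.0/19, 150.111.32.0/19


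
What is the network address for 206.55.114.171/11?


IP:   11001110.00110111.01110010.10101011
Mask: 11111111.11100000.00000000.00000000
AND operation:
Net:  11001110.00100000.00000000.00000000
Network: 206.32.0.0/11


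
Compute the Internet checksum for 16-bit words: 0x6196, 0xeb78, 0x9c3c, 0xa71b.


Sum all words (with carry folding):
+ 0x6196 = 0x6196
+ 0xeb78 = 0x4d0f
+ 0x9c3c = 0xe94b
+ 0xa71b = 0x9067
One's complement: ~0x9067
Checksum = 0x6f98


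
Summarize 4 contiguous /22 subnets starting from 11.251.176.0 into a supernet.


Original prefix: /22
Number of subnets: 4 = 2^2
New prefix = 22 - 2 = 20
Supernet: 11.251.176.0/20


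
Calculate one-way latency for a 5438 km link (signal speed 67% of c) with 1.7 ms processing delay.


Speed = 0.67 * 3e5 km/s = 201000 km/s
Propagation delay = 5438 / 201000 = 0.0271 s = 27.0547 ms
Processing delay = 1.7 ms
Total one-way latency = 28.7547 ms


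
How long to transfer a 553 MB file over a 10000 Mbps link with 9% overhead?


Effective throughput = 10000 * (1 - 9/100) = 9100 Mbps
File size in Mb = 553 * 8 = 4424 Mb
Time = 4424 / 9100
Time = 0.4862 seconds


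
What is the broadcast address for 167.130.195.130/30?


Network: 167.130.195.128/30
Host bits = 2
Set all host bits to 1:
Broadcast: 167.130.195.131


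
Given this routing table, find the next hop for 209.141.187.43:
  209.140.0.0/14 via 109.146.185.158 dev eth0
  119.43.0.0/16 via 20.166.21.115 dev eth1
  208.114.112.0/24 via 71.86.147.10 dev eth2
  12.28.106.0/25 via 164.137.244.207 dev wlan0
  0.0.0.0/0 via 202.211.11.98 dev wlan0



Longest prefix match for 209.141.187.43:
  /14 209.140.0.0: MATCH
  /16 119.43.0.0: no
  /24 208.114.112.0: no
  /25 12.28.106.0: no
  /0 0.0.0.0: MATCH
Selected: next-hop 109.146.185.158 via eth0 (matched /14)


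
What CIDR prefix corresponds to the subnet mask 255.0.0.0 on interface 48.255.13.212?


Binary: 11111111.00000000.00000000.00000000
Count leading 1s
Prefix: /8


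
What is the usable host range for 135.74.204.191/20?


Network: 135.74.192.0
Broadcast: 135.74.207.255
First usable = network + 1
Last usable = broadcast - 1
Range: 135.74.192.1 to 135.74.207.254


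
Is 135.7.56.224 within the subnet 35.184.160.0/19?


Subnet network: 35.184.160.0
Test IP AND mask: 135.7.32.0
No, 135.7.56.224 is not in 35.184.160.0/19


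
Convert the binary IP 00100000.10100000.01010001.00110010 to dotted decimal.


00100000 = 32
10100000 = 160
01010001 = 81
00110010 = 50
IP: 32.160.81.50


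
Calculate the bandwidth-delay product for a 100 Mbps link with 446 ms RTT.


BDP = bandwidth * RTT
= 100 Mbps * 446 ms
= 100 * 1e6 * 446 / 1000 bits
= 44600000 bits
= 5575000 bytes
= 5444.3359 KB
BDP = 44600000 bits (5575000 bytes)


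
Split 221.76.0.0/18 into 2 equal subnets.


New prefix = 18 + 1 = 19
Each subnet has 8192 addresses
  221.76.0.0/19
  221.76.32.0/19
Subnets: 221.76.0.0/19, 221.76.32.0/19


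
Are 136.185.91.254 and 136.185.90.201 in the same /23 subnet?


Mask: 255.255.254.0
136.185.91.254 AND mask = 136.185.90.0
136.185.90.201 AND mask = 136.185.90.0
Yes, same subnet (136.185.90.0)


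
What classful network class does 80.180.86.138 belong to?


First octet: 80
Binary: 01010000
0xxxxxxx -> Class A (1-126)
Class A, default mask 255.0.0.0 (/8)


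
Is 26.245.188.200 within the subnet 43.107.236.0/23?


Subnet network: 43.107.236.0
Test IP AND mask: 26.245.188.0
No, 26.245.188.200 is not in 43.107.236.0/23


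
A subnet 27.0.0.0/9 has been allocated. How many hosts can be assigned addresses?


Host bits = 32 - 9 = 23
Total addresses = 2^23 = 8388608
Usable = total - 2 (network and broadcast)
Usable hosts: 8388606


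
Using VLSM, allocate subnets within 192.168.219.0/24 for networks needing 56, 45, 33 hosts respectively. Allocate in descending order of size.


56 hosts -> /26 (62 usable): 192.168.219.0/26
45 hosts -> /26 (62 usable): 192.168.219.64/26
33 hosts -> /26 (62 usable): 192.168.219.128/26
Allocation: 192.168.219.0/26 (56 hosts, 62 usable); 192.168.219.64/26 (45 hosts, 62 usable); 192.168.219.128/26 (33 hosts, 62 usable)


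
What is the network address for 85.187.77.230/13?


IP:   01010101.10111011.01001101.11100110
Mask: 11111111.11111000.00000000.00000000
AND operation:
Net:  01010101.10111000.00000000.00000000
Network: 85.184.0.0/13


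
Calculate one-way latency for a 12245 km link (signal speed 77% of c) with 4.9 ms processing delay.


Speed = 0.77 * 3e5 km/s = 231000 km/s
Propagation delay = 12245 / 231000 = 0.053 s = 53.0087 ms
Processing delay = 4.9 ms
Total one-way latency = 57.9087 ms


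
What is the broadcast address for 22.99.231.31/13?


Network: 22.96.0.0/13
Host bits = 19
Set all host bits to 1:
Broadcast: 22.103.255.255


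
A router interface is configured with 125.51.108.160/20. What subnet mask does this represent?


/20 means 20 network bits, 12 host bits
Binary: 11111111111111111111000000000000
Mask: 255.255.240.0


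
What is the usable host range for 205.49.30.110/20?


Network: 205.49.16.0
Broadcast: 205.49.31.255
First usable = network + 1
Last usable = broadcast - 1
Range: 205.49.16.1 to 205.49.31.254


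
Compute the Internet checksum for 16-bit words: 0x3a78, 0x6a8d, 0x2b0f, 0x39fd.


Sum all words (with carry folding):
+ 0x3a78 = 0x3a78
+ 0x6a8d = 0xa505
+ 0x2b0f = 0xd014
+ 0x39fd = 0x0a12
One's complement: ~0x0a12
Checksum = 0xf5ed


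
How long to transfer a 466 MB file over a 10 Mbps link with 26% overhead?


Effective throughput = 10 * (1 - 26/100) = 7.4 Mbps
File size in Mb = 466 * 8 = 3728 Mb
Time = 3728 / 7.4
Time = 503.7838 seconds


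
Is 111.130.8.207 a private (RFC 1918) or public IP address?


RFC 1918 private ranges:
  10.0.0.0/8 (10.0.0.0 - 10.255.255.255)
  172.16.0.0/12 (172.16.0.0 - 172.31.255.255)
  192.168.0.0/16 (192.168.0.0 - 192.168.255.255)
Public (not in any RFC 1918 range)


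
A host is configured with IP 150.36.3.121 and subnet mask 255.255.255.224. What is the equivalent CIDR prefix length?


Binary: 11111111.11111111.11111111.11100000
Count leading 1s
Prefix: /27


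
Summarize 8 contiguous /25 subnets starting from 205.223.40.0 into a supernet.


Original prefix: /25
Number of subnets: 8 = 2^3
New prefix = 25 - 3 = 22
Supernet: 205.223.40.0/22


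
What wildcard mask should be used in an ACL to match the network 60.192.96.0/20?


Subnet mask: 255.255.240.0
Wildcard = 255.255.255.255 - subnet mask
255 - 255 = 0
255 - 255 = 0
255 - 240 = 15
255 - 0 = 255
Wildcard: 0.0.15.255


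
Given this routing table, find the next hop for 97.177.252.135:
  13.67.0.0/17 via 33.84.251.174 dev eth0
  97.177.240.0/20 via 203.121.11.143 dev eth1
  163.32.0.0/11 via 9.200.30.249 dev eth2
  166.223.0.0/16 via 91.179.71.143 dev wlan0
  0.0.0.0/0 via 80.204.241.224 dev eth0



Longest prefix match for 97.177.252.135:
  /17 13.67.0.0: no
  /20 97.177.240.0: MATCH
  /11 163.32.0.0: no
  /16 166.223.0.0: no
  /0 0.0.0.0: MATCH
Selected: next-hop 203.121.11.143 via eth1 (matched /20)


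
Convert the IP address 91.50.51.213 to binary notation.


91 = 01011011
50 = 00110010
51 = 00110011
213 = 11010101
Binary: 01011011.00110010.00110011.11010101


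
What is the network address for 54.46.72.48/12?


IP:   00110110.00101110.01001000.00110000
Mask: 11111111.11110000.00000000.00000000
AND operation:
Net:  00110110.00100000.00000000.00000000
Network: 54.32.0.0/12


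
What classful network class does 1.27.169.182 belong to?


First octet: 1
Binary: 00000001
0xxxxxxx -> Class A (1-126)
Class A, default mask 255.0.0.0 (/8)


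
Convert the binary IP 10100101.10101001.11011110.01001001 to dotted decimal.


10100101 = 165
10101001 = 169
11011110 = 222
01001001 = 73
IP: 165.169.222.73


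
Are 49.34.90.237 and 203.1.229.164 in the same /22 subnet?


Mask: 255.255.252.0
49.34.90.237 AND mask = 49.34.88.0
203.1.229.164 AND mask = 203.1.228.0
No, different subnets (49.34.88.0 vs 203.1.228.0)


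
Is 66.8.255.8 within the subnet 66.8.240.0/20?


Subnet network: 66.8.240.0
Test IP AND mask: 66.8.240.0
Yes, 66.8.255.8 is in 66.8.240.0/20


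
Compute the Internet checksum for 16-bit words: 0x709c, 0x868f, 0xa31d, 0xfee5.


Sum all words (with carry folding):
+ 0x709c = 0x709c
+ 0x868f = 0xf72b
+ 0xa31d = 0x9a49
+ 0xfee5 = 0x992f
One's complement: ~0x992f
Checksum = 0x66d0


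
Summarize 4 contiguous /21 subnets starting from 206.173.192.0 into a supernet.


Original prefix: /21
Number of subnets: 4 = 2^2
New prefix = 21 - 2 = 19
Supernet: 206.173.192.0/19


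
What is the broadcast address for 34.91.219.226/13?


Network: 34.88.0.0/13
Host bits = 19
Set all host bits to 1:
Broadcast: 34.95.255.255


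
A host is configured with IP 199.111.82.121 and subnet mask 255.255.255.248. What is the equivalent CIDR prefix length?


Binary: 11111111.11111111.11111111.11111000
Count leading 1s
Prefix: /29


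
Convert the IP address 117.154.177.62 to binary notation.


117 = 01110101
154 = 10011010
177 = 10110001
62 = 00111110
Binary: 01110101.10011010.10110001.00111110


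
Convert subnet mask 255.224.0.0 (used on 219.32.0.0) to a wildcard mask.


Subnet mask: 255.224.0.0
Wildcard = 255.255.255.255 - subnet mask
255 - 255 = 0
255 - 224 = 31
255 - 0 = 255
255 - 0 = 255
Wildcard: 0.31.255.255


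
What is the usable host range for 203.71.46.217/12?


Network: 203.64.0.0
Broadcast: 203.79.255.255
First usable = network + 1
Last usable = broadcast - 1
Range: 203.64.0.1 to 203.79.255.254


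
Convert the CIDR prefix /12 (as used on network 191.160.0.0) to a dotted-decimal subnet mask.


/12 means 12 network bits, 20 host bits
Binary: 11111111111100000000000000000000
Mask: 255.240.0.0


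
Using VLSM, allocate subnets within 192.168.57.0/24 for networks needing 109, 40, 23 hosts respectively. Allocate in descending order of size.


109 hosts -> /25 (126 usable): 192.168.57.0/25
40 hosts -> /26 (62 usable): 192.168.57.128/26
23 hosts -> /27 (30 usable): 192.168.57.192/27
Allocation: 192.168.57.0/25 (109 hosts, 126 usable); 192.168.57.128/26 (40 hosts, 62 usable); 192.168.57.192/27 (23 hosts, 30 usable)


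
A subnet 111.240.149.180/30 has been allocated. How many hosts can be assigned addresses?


Host bits = 32 - 30 = 2
Total addresses = 2^2 = 4
Usable = total - 2 (network and broadcast)
Usable hosts: 2


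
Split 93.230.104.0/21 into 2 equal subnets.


New prefix = 21 + 1 = 22
Each subnet has 1024 addresses
  93.230.104.0/22
  93.230.108.0/22
Subnets: 93.230.104.0/22, 93.230.108.0/22


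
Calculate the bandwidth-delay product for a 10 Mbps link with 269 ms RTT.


BDP = bandwidth * RTT
= 10 Mbps * 269 ms
= 10 * 1e6 * 269 / 1000 bits
= 2690000 bits
= 336250 bytes
= 328.3691 KB
BDP = 2690000 bits (336250 bytes)


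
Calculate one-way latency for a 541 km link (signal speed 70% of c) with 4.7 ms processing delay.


Speed = 0.7 * 3e5 km/s = 210000 km/s
Propagation delay = 541 / 210000 = 0.0026 s = 2.5762 ms
Processing delay = 4.7 ms
Total one-way latency = 7.2762 ms


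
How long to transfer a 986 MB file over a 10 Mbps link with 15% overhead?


Effective throughput = 10 * (1 - 15/100) = 8.5 Mbps
File size in Mb = 986 * 8 = 7888 Mb
Time = 7888 / 8.5
Time = 928 seconds


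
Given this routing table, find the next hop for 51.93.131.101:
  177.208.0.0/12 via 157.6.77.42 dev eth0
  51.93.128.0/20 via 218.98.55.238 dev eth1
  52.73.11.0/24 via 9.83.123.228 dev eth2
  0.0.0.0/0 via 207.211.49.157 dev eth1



Longest prefix match for 51.93.131.101:
  /12 177.208.0.0: no
  /20 51.93.128.0: MATCH
  /24 52.73.11.0: no
  /0 0.0.0.0: MATCH
Selected: next-hop 218.98.55.238 via eth1 (matched /20)


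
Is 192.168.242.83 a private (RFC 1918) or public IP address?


RFC 1918 private ranges:
  10.0.0.0/8 (10.0.0.0 - 10.255.255.255)
  172.16.0.0/12 (172.16.0.0 - 172.31.255.255)
  192.168.0.0/16 (192.168.0.0 - 192.168.255.255)
Private (in 192.168.0.0/16)


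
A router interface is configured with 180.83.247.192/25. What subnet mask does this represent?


/25 means 25 network bits, 7 host bits
Binary: 11111111111111111111111110000000
Mask: 255.255.255.128


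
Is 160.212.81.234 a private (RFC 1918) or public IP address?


RFC 1918 private ranges:
  10.0.0.0/8 (10.0.0.0 - 10.255.255.255)
  172.16.0.0/12 (172.16.0.0 - 172.31.255.255)
  192.168.0.0/16 (192.168.0.0 - 192.168.255.255)
Public (not in any RFC 1918 range)


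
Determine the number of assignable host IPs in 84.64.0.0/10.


Host bits = 32 - 10 = 22
Total addresses = 2^22 = 4194304
Usable = total - 2 (network and broadcast)
Usable hosts: 4194302


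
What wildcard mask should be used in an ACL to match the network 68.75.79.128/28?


Subnet mask: 255.255.255.240
Wildcard = 255.255.255.255 - subnet mask
255 - 255 = 0
255 - 255 = 0
255 - 255 = 0
255 - 240 = 15
Wildcard: 0.0.0.15


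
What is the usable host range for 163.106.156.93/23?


Network: 163.106.156.0
Broadcast: 163.106.157.255
First usable = network + 1
Last usable = broadcast - 1
Range: 163.106.156.1 to 163.106.157.254


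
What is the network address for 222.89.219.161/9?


IP:   11011110.01011001.11011011.10100001
Mask: 11111111.10000000.00000000.00000000
AND operation:
Net:  11011110.00000000.00000000.00000000
Network: 222.0.0.0/9


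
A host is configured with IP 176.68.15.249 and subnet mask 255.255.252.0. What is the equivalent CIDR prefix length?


Binary: 11111111.11111111.11111100.00000000
Count leading 1s
Prefix: /22


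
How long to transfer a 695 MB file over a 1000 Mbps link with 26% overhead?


Effective throughput = 1000 * (1 - 26/100) = 740 Mbps
File size in Mb = 695 * 8 = 5560 Mb
Time = 5560 / 740
Time = 7.5135 seconds


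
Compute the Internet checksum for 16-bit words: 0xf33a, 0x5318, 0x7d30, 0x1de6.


Sum all words (with carry folding):
+ 0xf33a = 0xf33a
+ 0x5318 = 0x4653
+ 0x7d30 = 0xc383
+ 0x1de6 = 0xe169
One's complement: ~0xe169
Checksum = 0x1e96


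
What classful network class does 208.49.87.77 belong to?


First octet: 208
Binary: 11010000
110xxxxx -> Class C (192-223)
Class C, default mask 255.255.255.0 (/24)


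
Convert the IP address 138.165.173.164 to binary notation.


138 = 10001010
165 = 10100101
173 = 10101101
164 = 10100100
Binary: 10001010.10100101.10101101.10100100


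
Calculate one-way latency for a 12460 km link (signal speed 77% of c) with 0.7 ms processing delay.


Speed = 0.77 * 3e5 km/s = 231000 km/s
Propagation delay = 12460 / 231000 = 0.0539 s = 53.9394 ms
Processing delay = 0.7 ms
Total one-way latency = 54.6394 ms


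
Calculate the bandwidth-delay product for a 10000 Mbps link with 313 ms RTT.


BDP = bandwidth * RTT
= 10000 Mbps * 313 ms
= 10000 * 1e6 * 313 / 1000 bits
= 3130000000 bits
= 391250000 bytes
= 382080.0781 KB
BDP = 3130000000 bits (391250000 bytes)


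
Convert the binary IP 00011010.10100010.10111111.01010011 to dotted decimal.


00011010 = 26
10100010 = 162
10111111 = 191
01010011 = 83
IP: 26.162.191.83


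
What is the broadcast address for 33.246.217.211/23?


Network: 33.246.216.0/23
Host bits = 9
Set all host bits to 1:
Broadcast: 33.246.217.255


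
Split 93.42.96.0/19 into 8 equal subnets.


New prefix = 19 + 3 = 22
Each subnet has 1024 addresses
  93.42.96.0/22
  93.42.100.0/22
  93.42.104.0/22
  93.42.108.0/22
  93.42.112.0/22
  93.42.116.0/22
  93.42.120.0/22
  93.42.124.0/22
Subnets: 93.42.96.0/22, 93.42.100.0/22, 93.42.104.0/22, 93.42.108.0/22, 93.42.112.0/22, 93.42.116.0/22, 93.42.120.0/22, 93.42.124.0/22


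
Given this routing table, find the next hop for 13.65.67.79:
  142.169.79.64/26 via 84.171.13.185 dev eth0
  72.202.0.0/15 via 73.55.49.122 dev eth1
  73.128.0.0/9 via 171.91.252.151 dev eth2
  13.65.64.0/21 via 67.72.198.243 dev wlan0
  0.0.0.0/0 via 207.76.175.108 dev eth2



Longest prefix match for 13.65.67.79:
  /26 142.169.79.64: no
  /15 72.202.0.0: no
  /9 73.128.0.0: no
  /21 13.65.64.0: MATCH
  /0 0.0.0.0: MATCH
Selected: next-hop 67.72.198.243 via wlan0 (matched /21)


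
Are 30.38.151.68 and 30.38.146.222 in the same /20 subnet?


Mask: 255.255.240.0
30.38.151.68 AND mask = 30.38.144.0
30.38.146.222 AND mask = 30.38.144.0
Yes, same subnet (30.38.144.0)


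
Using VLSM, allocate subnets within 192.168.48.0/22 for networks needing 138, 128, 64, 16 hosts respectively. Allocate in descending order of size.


138 hosts -> /24 (254 usable): 192.168.48.0/24
128 hosts -> /24 (254 usable): 192.168.49.0/24
64 hosts -> /25 (126 usable): 192.168.50.0/25
16 hosts -> /27 (30 usable): 192.168.50.128/27
Allocation: 192.168.48.0/24 (138 hosts, 254 usable); 192.168.49.0/24 (128 hosts, 254 usable); 192.168.50.0/25 (64 hosts, 126 usable); 192.168.50.128/27 (16 hosts, 30 usable)


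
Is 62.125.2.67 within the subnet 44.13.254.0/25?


Subnet network: 44.13.254.0
Test IP AND mask: 62.125.2.0
No, 62.125.2.67 is not in 44.13.254.0/25


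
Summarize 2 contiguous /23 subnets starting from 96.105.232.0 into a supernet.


Original prefix: /23
Number of subnets: 2 = 2^1
New prefix = 23 - 1 = 22
Supernet: 96.105.232.0/22


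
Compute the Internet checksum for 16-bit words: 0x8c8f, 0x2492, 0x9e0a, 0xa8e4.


Sum all words (with carry folding):
+ 0x8c8f = 0x8c8f
+ 0x2492 = 0xb121
+ 0x9e0a = 0x4f2c
+ 0xa8e4 = 0xf810
One's complement: ~0xf810
Checksum = 0x07ef


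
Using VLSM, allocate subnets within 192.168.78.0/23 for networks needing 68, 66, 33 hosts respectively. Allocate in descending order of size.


68 hosts -> /25 (126 usable): 192.168.78.0/25
66 hosts -> /25 (126 usable): 192.168.78.128/25
33 hosts -> /26 (62 usable): 192.168.79.0/26
Allocation: 192.168.78.0/25 (68 hosts, 126 usable); 192.168.78.128/25 (66 hosts, 126 usable); 192.168.79.0/26 (33 hosts, 62 usable)


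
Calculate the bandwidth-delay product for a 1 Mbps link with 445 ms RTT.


BDP = bandwidth * RTT
= 1 Mbps * 445 ms
= 1 * 1e6 * 445 / 1000 bits
= 445000 bits
= 55625 bytes
= 54.3213 KB
BDP = 445000 bits (55625 bytes)


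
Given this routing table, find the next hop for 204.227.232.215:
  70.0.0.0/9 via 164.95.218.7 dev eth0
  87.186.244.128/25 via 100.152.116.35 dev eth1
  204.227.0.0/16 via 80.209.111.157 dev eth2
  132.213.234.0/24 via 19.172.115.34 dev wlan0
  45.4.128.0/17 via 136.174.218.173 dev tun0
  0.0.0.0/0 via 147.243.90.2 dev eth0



Longest prefix match for 204.227.232.215:
  /9 70.0.0.0: no
  /25 87.186.244.128: no
  /16 204.227.0.0: MATCH
  /24 132.213.234.0: no
  /17 45.4.128.0: no
  /0 0.0.0.0: MATCH
Selected: next-hop 80.209.111.157 via eth2 (matched /16)


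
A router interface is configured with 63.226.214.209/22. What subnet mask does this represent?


/22 means 22 network bits, 10 host bits
Binary: 11111111111111111111110000000000
Mask: 255.255.252.0


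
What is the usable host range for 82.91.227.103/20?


Network: 82.91.224.0
Broadcast: 82.91.239.255
First usable = network + 1
Last usable = broadcast - 1
Range: 82.91.224.1 to 82.91.239.254


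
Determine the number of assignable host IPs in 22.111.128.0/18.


Host bits = 32 - 18 = 14
Total addresses = 2^14 = 16384
Usable = total - 2 (network and broadcast)
Usable hosts: 16382


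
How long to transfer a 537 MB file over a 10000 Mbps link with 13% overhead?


Effective throughput = 10000 * (1 - 13/100) = 8700 Mbps
File size in Mb = 537 * 8 = 4296 Mb
Time = 4296 / 8700
Time = 0.4938 seconds


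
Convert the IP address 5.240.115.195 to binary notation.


5 = 00000101
240 = 11110000
115 = 01110011
195 = 11000011
Binary: 00000101.11110000.01110011.11000011


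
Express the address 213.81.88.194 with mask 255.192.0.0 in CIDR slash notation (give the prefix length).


Binary: 11111111.11000000.00000000.00000000
Count leading 1s
Prefix: /10


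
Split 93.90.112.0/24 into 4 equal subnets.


New prefix = 24 + 2 = 26
Each subnet has 64 addresses
  93.90.112.0/26
  93.90.112.64/26
  93.90.112.128/26
  93.90.112.192/26
Subnets: 93.90.112.0/26, 93.90.112.64/26, 93.90.112.128/26, 93.90.112.192/26


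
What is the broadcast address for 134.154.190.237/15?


Network: 134.154.0.0/15
Host bits = 17
Set all host bits to 1:
Broadcast: 134.155.255.255


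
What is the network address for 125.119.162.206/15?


IP:   01111101.01110111.10100010.11001110
Mask: 11111111.11111110.00000000.00000000
AND operation:
Net:  01111101.01110110.00000000.00000000
Network: 125.118.0.0/15


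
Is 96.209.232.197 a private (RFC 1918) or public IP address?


RFC 1918 private ranges:
  10.0.0.0/8 (10.0.0.0 - 10.255.255.255)
  172.16.0.0/12 (172.16.0.0 - 172.31.255.255)
  192.168.0.0/16 (192.168.0.0 - 192.168.255.255)
Public (not in any RFC 1918 range)


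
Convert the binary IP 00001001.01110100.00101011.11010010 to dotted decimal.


00001001 = 9
01110100 = 116
00101011 = 43
11010010 = 210
IP: 9.116.43.210


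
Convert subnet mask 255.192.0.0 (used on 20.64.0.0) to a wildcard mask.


Subnet mask: 255.192.0.0
Wildcard = 255.255.255.255 - subnet mask
255 - 255 = 0
255 - 192 = 63
255 - 0 = 255
255 - 0 = 255
Wildcard: 0.63.255.255


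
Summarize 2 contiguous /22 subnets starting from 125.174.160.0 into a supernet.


Original prefix: /22
Number of subnets: 2 = 2^1
New prefix = 22 - 1 = 21
Supernet: 125.174.160.0/21


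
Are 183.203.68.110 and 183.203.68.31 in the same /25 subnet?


Mask: 255.255.255.128
183.203.68.110 AND mask = 183.203.68.0
183.203.68.31 AND mask = 183.203.68.0
Yes, same subnet (183.203.68.0)


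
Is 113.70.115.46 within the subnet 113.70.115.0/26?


Subnet network: 113.70.115.0
Test IP AND mask: 113.70.115.0
Yes, 113.70.115.46 is in 113.70.115.0/26


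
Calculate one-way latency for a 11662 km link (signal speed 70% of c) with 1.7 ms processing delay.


Speed = 0.7 * 3e5 km/s = 210000 km/s
Propagation delay = 11662 / 210000 = 0.0555 s = 55.5333 ms
Processing delay = 1.7 ms
Total one-way latency = 57.2333 ms


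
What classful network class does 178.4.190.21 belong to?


First octet: 178
Binary: 10110010
10xxxxxx -> Class B (128-191)
Class B, default mask 255.255.0.0 (/16)


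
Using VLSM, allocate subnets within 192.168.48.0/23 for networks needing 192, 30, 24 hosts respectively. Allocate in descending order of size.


192 hosts -> /24 (254 usable): 192.168.48.0/24
30 hosts -> /27 (30 usable): 192.168.49.0/27
24 hosts -> /27 (30 usable): 192.168.49.32/27
Allocation: 192.168.48.0/24 (192 hosts, 254 usable); 192.168.49.0/27 (30 hosts, 30 usable); 192.168.49.32/27 (24 hosts, 30 usable)


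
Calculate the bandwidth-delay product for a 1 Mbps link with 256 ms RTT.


BDP = bandwidth * RTT
= 1 Mbps * 256 ms
= 1 * 1e6 * 256 / 1000 bits
= 256000 bits
= 32000 bytes
= 31.25 KB
BDP = 256000 bits (32000 bytes)
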